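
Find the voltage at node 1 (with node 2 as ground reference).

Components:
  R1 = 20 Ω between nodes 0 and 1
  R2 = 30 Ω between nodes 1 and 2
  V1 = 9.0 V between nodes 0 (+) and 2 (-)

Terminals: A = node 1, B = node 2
Nodal analysis, taking node 2 as the 0 V reference.
Source V1 fixes V_0 = 9 V.
KCL at each unknown node (sum of currents leaving = 0; resistances in Ω):
  Node 1: (V_1 - 9)/20 + (V_1 - 0)/30 = 0
Collecting terms: 0.08333 × V_1 = 0.45  =>  V_1 = 5.4 V
The requested potential is V_1 = 5.4 V.

Final answer: V_1 = 5.4 V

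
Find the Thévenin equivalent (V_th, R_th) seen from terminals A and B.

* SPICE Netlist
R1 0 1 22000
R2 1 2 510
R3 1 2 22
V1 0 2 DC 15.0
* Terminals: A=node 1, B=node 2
Step 1 — V_th is the open-circuit voltage V_A - V_B (nothing connected across the terminals).
Nodal analysis, taking node 2 as the 0 V reference.
Source V1 fixes V_0 = 15 V.
KCL at each unknown node (sum of currents leaving = 0; resistances in Ω):
  Node 1: (V_1 - 15)/22000 + (V_1 - 0)/510 + (V_1 - 0)/22 = 0
Collecting terms: 0.04746 × V_1 = 0.0006818  =>  V_1 = 0.01437 V
V_th = V_1 - V_2 = 0.01437 - 0 = 0.01437 V
Step 2 — R_th: zero the source — replace V1 by a short circuit (node 2 merges into node 0) — and find the resistance seen between A (node 1) and B (node 0).
Reduce the network between node 1 (A) and node 0 (B) by series/parallel combination:
  Rp1 = R1 ‖ R2 ‖ R3 (parallel, all between nodes 0 and 1) = 1/(1/22000 + 1/510 + 1/22) = 21.07 Ω
R_th = 21.07 Ω

Final answer: V_th = 0.01437 V, R_th = 21.07 Ω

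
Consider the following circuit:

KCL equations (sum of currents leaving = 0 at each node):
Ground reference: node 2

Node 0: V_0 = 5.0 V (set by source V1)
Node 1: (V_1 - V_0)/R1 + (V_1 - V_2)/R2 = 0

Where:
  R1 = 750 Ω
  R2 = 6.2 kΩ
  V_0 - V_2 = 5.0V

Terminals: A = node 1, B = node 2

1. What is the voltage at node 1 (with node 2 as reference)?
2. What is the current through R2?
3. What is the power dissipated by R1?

Nodal analysis, taking node 2 as the 0 V reference.
Source V1 fixes V_0 = 5 V.
KCL at each unknown node (sum of currents leaving = 0; resistances in Ω):
  Node 1: (V_1 - 5)/750 + (V_1 - 0)/6200 = 0
Collecting terms: 0.001495 × V_1 = 0.006667  =>  V_1 = 4.46 V
Part 1:
  Read off the nodal solution: V_1 = 4.46 V
Part 2:
  I_R2 = (V_1 - V_2)/R2 = (4.46 - 0)/6200 = 0.0007194 A
  Magnitude: I_R2 = 0.0007194 A
Part 3:
  I_R1 = (V_0 - V_1)/R1 = (5 - 4.46)/750 = 0.0007194 A
  P_R1 = I_R1² × R1 = (0.0007194)² × 750 = 0.0003882 W

Final answers:
1. V_1 = 4.46 V
2. I_R2 = 0.0007194 A
3. P_R1 = 0.0003882 W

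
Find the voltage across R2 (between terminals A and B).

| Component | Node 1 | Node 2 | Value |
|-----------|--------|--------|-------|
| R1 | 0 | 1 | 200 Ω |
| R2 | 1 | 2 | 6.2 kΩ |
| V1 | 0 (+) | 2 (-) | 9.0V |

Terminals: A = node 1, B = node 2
R1 and R2 are in series across V1 (node 0 → node 1 → node 2), and the output A–B is taken across R2, so this is a voltage divider.
Series current: I = V1/(R1 + R2) = 9/(200 + 6200) = 9/6400 = 0.001406 A
V_R2 = I × R2 = V1 × R2/(R1 + R2) = 9 × 6200/6400 = 8.719 V

Final answer: 8.719 V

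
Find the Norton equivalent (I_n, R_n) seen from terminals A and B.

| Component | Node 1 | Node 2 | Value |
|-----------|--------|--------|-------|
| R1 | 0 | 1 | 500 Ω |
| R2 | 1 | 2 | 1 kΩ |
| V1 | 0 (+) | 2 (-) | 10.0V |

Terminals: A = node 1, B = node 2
Find the Thévenin equivalent first; then I_n = V_th/R_th and R_n = R_th.
Step 1 — V_th is the open-circuit voltage V_A - V_B (nothing connected across the terminals).
Nodal analysis, taking node 2 as the 0 V reference.
Source V1 fixes V_0 = 10 V.
KCL at each unknown node (sum of currents leaving = 0; resistances in Ω):
  Node 1: (V_1 - 10)/500 + (V_1 - 0)/1000 = 0
Collecting terms: 0.003 × V_1 = 0.02  =>  V_1 = 6.667 V
V_th = V_1 - V_2 = 6.667 - 0 = 6.667 V
Step 2 — R_th: zero the source — replace V1 by a short circuit (node 2 merges into node 0) — and find the resistance seen between A (node 1) and B (node 0).
Reduce the network between node 1 (A) and node 0 (B) by series/parallel combination:
  Rp1 = R1 ‖ R2 (parallel, both between nodes 0 and 1) = 1/(1/500 + 1/1000) = 333.3 Ω
R_th = 333.3 Ω
I_n = V_th/R_th = 6.667/333.3 = 0.02 A, and R_n = R_th = 333.3 Ω

Final answer: I_n = 0.02 A, R_n = 333.3 Ω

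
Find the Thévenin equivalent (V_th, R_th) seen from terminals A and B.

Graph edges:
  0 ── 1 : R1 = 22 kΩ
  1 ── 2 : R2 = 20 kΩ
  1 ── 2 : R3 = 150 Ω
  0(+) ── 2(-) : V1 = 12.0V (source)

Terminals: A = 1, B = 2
Step 1 — V_th is the open-circuit voltage V_A - V_B (nothing connected across the terminals).
Nodal analysis, taking node 2 as the 0 V reference.
Source V1 fixes V_0 = 12 V.
KCL at each unknown node (sum of currents leaving = 0; resistances in Ω):
  Node 1: (V_1 - 12)/22000 + (V_1 - 0)/20000 + (V_1 - 0)/150 = 0
Collecting terms: 0.006762 × V_1 = 0.0005455  =>  V_1 = 0.08066 V
V_th = V_1 - V_2 = 0.08066 - 0 = 0.08066 V
Step 2 — R_th: zero the source — replace V1 by a short circuit (node 2 merges into node 0) — and find the resistance seen between A (node 1) and B (node 0).
Reduce the network between node 1 (A) and node 0 (B) by series/parallel combination:
  Rp1 = R1 ‖ R2 ‖ R3 (parallel, all between nodes 0 and 1) = 1/(1/22000 + 1/20000 + 1/150) = 147.9 Ω
R_th = 147.9 Ω

Final answer: V_th = 0.08066 V, R_th = 147.9 Ω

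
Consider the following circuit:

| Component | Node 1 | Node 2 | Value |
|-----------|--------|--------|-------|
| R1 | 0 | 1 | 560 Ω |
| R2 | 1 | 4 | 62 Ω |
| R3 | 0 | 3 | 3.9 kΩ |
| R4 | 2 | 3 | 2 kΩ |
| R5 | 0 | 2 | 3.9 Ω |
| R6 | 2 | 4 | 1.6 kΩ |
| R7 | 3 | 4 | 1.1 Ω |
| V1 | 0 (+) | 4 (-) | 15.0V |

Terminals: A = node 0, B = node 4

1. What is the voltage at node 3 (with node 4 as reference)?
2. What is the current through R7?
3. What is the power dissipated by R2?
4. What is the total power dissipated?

Nodal analysis, taking node 4 as the 0 V reference.
Source V1 fixes V_0 = 15 V.
KCL at each unknown node (sum of currents leaving = 0; resistances in Ω):
  Node 1: (V_1 - 15)/560 + (V_1 - 0)/62 = 0
  Node 2: (V_2 - V_3)/2000 + (V_2 - 15)/3.9 + (V_2 - 0)/1600 = 0
  Node 3: (V_3 - 15)/3900 + (V_3 - V_2)/2000 + (V_3 - 0)/1.1 = 0
Collecting terms (coefficients in siemens):
  0.01791·V_1 = 0.02679
  0.2575·V_2 - 0.0005·V_3 = 3.846
  0.9098·V_3 - 0.0005·V_2 = 0.003846
Solving these 3 simultaneous equations (Gaussian elimination) gives:
  V_1 = 1.495 V, V_2 = 14.93 V, V_3 = 0.01243 V
Part 1:
  Read off the nodal solution: V_3 = 0.01243 V
Part 2:
  I_R7 = (V_3 - V_4)/R7 = (0.01243 - 0)/1.1 = 0.0113 A
  Magnitude: I_R7 = 0.0113 A
Part 3:
  I_R2 = (V_1 - V_4)/R2 = (1.495 - 0)/62 = 0.02412 A
  P_R2 = I_R2² × R2 = (0.02412)² × 62 = 0.03606 W
Part 4:
  Power in each resistor, P = (ΔV)²/R:
    P_R1 = (15 - 1.495)²/560 = 0.3257 W
    P_R2 = (1.495 - 0)²/62 = 0.03606 W
    P_R3 = (15 - 0.01243)²/3900 = 0.0576 W
    P_R4 = (14.93 - 0.01243)²/2000 = 0.1113 W
    P_R5 = (15 - 14.93)²/3.9 = 0.0011 W
    P_R6 = (14.93 - 0)²/1600 = 0.1394 W
    P_R7 = (0.01243 - 0)²/1.1 = 0.0001406 W
  P_total = P_R1 + P_R2 + P_R3 + P_R4 + P_R5 + P_R6 + P_R7 = 0.6713 W

Final answers:
1. V_3 = 0.01243 V
2. I_R7 = 0.0113 A
3. P_R2 = 0.03606 W
4. P_total = 0.6713 W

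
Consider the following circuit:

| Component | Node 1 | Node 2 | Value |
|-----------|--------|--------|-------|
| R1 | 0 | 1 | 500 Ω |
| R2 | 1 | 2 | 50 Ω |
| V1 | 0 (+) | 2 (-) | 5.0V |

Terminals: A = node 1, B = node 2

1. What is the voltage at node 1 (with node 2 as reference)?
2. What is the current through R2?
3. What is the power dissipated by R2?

Nodal analysis, taking node 2 as the 0 V reference.
Source V1 fixes V_0 = 5 V.
KCL at each unknown node (sum of currents leaving = 0; resistances in Ω):
  Node 1: (V_1 - 5)/500 + (V_1 - 0)/50 = 0
Collecting terms: 0.022 × V_1 = 0.01  =>  V_1 = 0.4545 V
Part 1:
  Read off the nodal solution: V_1 = 0.4545 V
Part 2:
  I_R2 = (V_1 - V_2)/R2 = (0.4545 - 0)/50 = 0.009091 A
  Magnitude: I_R2 = 0.009091 A
Part 3:
  I_R2 = (V_1 - V_2)/R2 = (0.4545 - 0)/50 = 0.009091 A
  P_R2 = I_R2² × R2 = (0.009091)² × 50 = 0.004132 W

Final answers:
1. V_1 = 0.4545 V
2. I_R2 = 0.009091 A
3. P_R2 = 0.004132 W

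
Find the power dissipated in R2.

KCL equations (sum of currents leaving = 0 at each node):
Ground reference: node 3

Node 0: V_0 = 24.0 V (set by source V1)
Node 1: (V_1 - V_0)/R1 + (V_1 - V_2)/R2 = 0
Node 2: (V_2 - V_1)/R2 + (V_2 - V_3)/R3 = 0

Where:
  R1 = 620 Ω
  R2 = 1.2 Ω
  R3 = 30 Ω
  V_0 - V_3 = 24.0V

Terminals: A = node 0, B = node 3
Nodal analysis, taking node 3 as the 0 V reference.
Source V1 fixes V_0 = 24 V.
KCL at each unknown node (sum of currents leaving = 0; resistances in Ω):
  Node 1: (V_1 - 24)/620 + (V_1 - V_2)/1.2 = 0
  Node 2: (V_2 - V_1)/1.2 + (V_2 - 0)/30 = 0
Collecting terms (coefficients in siemens):
  0.8349·V_1 - 0.8333·V_2 = 0.03871
  0.8667·V_2 - 0.8333·V_1 = 0
Determinant D = (0.8349)(0.8667) - (-0.8333)(-0.8333) = 0.02918
V_1 = [(0.03871)(0.8667) - (-0.8333)(0)]/D = 1.15 V
V_2 = [(0.8349)(0) - (0.03871)(-0.8333)]/D = 1.106 V
I_R2 = (V_1 - V_2)/R2 = (1.15 - 1.106)/1.2 = 0.03686 A
P_R2 = I_R2² × R2 = (0.03686)² × 1.2 = 0.00163 W

Final answer: 0.00163 W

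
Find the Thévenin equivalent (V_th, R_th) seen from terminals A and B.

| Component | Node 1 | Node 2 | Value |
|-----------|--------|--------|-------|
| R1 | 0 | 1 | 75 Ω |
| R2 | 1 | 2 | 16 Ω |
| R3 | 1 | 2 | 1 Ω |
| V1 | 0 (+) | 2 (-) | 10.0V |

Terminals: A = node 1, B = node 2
Step 1 — V_th is the open-circuit voltage V_A - V_B (nothing connected across the terminals).
Nodal analysis, taking node 2 as the 0 V reference.
Source V1 fixes V_0 = 10 V.
KCL at each unknown node (sum of currents leaving = 0; resistances in Ω):
  Node 1: (V_1 - 10)/75 + (V_1 - 0)/16 + (V_1 - 0)/1 = 0
Collecting terms: 1.076 × V_1 = 0.1333  =>  V_1 = 0.1239 V
V_th = V_1 - V_2 = 0.1239 - 0 = 0.1239 V
Step 2 — R_th: zero the source — replace V1 by a short circuit (node 2 merges into node 0) — and find the resistance seen between A (node 1) and B (node 0).
Reduce the network between node 1 (A) and node 0 (B) by series/parallel combination:
  Rp1 = R1 ‖ R2 ‖ R3 (parallel, all between nodes 0 and 1) = 1/(1/75 + 1/16 + 1/1) = 0.9295 Ω
R_th = 0.9295 Ω

Final answer: V_th = 0.1239 V, R_th = 0.9295 Ω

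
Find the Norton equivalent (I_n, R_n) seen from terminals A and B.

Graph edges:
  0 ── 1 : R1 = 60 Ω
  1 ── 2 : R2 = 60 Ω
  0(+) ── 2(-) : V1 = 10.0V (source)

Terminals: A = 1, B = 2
Find the Thévenin equivalent first; then I_n = V_th/R_th and R_n = R_th.
Step 1 — V_th is the open-circuit voltage V_A - V_B (nothing connected across the terminals).
Nodal analysis, taking node 2 as the 0 V reference.
Source V1 fixes V_0 = 10 V.
KCL at each unknown node (sum of currents leaving = 0; resistances in Ω):
  Node 1: (V_1 - 10)/60 + (V_1 - 0)/60 = 0
Collecting terms: 0.03333 × V_1 = 0.1667  =>  V_1 = 5 V
V_th = V_1 - V_2 = 5 - 0 = 5 V
Step 2 — R_th: zero the source — replace V1 by a short circuit (node 2 merges into node 0) — and find the resistance seen between A (node 1) and B (node 0).
Reduce the network between node 1 (A) and node 0 (B) by series/parallel combination:
  Rp1 = R1 ‖ R2 (parallel, both between nodes 0 and 1) = 1/(1/60 + 1/60) = 30 Ω
R_th = 30 Ω
I_n = V_th/R_th = 5/30 = 0.1667 A, and R_n = R_th = 30 Ω

Final answer: I_n = 0.1667 A, R_n = 30 Ω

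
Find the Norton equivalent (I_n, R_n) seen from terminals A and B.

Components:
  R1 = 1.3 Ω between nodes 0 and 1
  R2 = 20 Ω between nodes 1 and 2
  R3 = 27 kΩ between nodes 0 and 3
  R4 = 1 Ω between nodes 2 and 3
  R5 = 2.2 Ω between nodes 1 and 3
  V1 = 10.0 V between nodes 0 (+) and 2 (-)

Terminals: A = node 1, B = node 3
Find the Thévenin equivalent first; then I_n = V_th/R_th and R_n = R_th.
Step 1 — V_th is the open-circuit voltage V_A - V_B (nothing connected across the terminals).
Nodal analysis, taking node 2 as the 0 V reference.
Source V1 fixes V_0 = 10 V.
KCL at each unknown node (sum of currents leaving = 0; resistances in Ω):
  Node 1: (V_1 - 10)/1.3 + (V_1 - 0)/20 + (V_1 - V_3)/2.2 = 0
  Node 3: (V_3 - 10)/27000 + (V_3 - 0)/1 + (V_3 - V_1)/2.2 = 0
Collecting terms (coefficients in siemens):
  1.274·V_1 - 0.4545·V_3 = 7.692
  1.455·V_3 - 0.4545·V_1 = 0.0003704
Determinant D = (1.274)(1.455) - (-0.4545)(-0.4545) = 1.646
V_1 = [(7.692)(1.455) - (-0.4545)(0.0003704)]/D = 6.797 V
V_3 = [(1.274)(0.0003704) - (7.692)(-0.4545)]/D = 2.124 V
V_th = V_1 - V_3 = 6.797 - 2.124 = 4.673 V
Step 2 — R_th: zero the source — replace V1 by a short circuit (node 2 merges into node 0) — and find the resistance seen between A (node 1) and B (node 3).
Reduce the network between node 1 (A) and node 3 (B) by series/parallel combination:
  Rp1 = R1 ‖ R2 (parallel, both between nodes 0 and 1) = 1/(1/1.3 + 1/20) = 1.221 Ω
  Rp2 = R3 ‖ R4 (parallel, both between nodes 0 and 3) = 1/(1/27000 + 1/1) = 1 Ω
  Rs1 = Rp1 + Rp2 (series, joined only at node 0) = 1.221 + 1 = 2.221 Ω
  Rp3 = R5 ‖ Rs1 (parallel, both between nodes 1 and 3) = 1/(1/2.2 + 1/2.221) = 1.105 Ω
R_th = 1.105 Ω
I_n = V_th/R_th = 4.673/1.105 = 4.228 A, and R_n = R_th = 1.105 Ω

Final answer: I_n = 4.228 A, R_n = 1.105 Ω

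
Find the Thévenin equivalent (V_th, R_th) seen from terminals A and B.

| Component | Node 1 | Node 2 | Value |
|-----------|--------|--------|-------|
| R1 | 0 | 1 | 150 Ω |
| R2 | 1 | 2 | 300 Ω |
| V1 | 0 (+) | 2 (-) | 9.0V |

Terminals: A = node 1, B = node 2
Step 1 — V_th is the open-circuit voltage V_A - V_B (nothing connected across the terminals).
Nodal analysis, taking node 2 as the 0 V reference.
Source V1 fixes V_0 = 9 V.
KCL at each unknown node (sum of currents leaving = 0; resistances in Ω):
  Node 1: (V_1 - 9)/150 + (V_1 - 0)/300 = 0
Collecting terms: 0.01 × V_1 = 0.06  =>  V_1 = 6 V
V_th = V_1 - V_2 = 6 - 0 = 6 V
Step 2 — R_th: zero the source — replace V1 by a short circuit (node 2 merges into node 0) — and find the resistance seen between A (node 1) and B (node 0).
Reduce the network between node 1 (A) and node 0 (B) by series/parallel combination:
  Rp1 = R1 ‖ R2 (parallel, both between nodes 0 and 1) = 1/(1/150 + 1/300) = 100 Ω
R_th = 100 Ω

Final answer: V_th = 6 V, R_th = 100 Ω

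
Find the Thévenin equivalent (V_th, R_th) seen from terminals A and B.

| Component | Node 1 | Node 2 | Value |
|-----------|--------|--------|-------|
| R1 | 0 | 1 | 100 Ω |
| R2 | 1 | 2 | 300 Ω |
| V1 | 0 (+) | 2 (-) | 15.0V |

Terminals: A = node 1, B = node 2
Step 1 — V_th is the open-circuit voltage V_A - V_B (nothing connected across the terminals).
Nodal analysis, taking node 2 as the 0 V reference.
Source V1 fixes V_0 = 15 V.
KCL at each unknown node (sum of currents leaving = 0; resistances in Ω):
  Node 1: (V_1 - 15)/100 + (V_1 - 0)/300 = 0
Collecting terms: 0.01333 × V_1 = 0.15  =>  V_1 = 11.25 V
V_th = V_1 - V_2 = 11.25 - 0 = 11.25 V
Step 2 — R_th: zero the source — replace V1 by a short circuit (node 2 merges into node 0) — and find the resistance seen between A (node 1) and B (node 0).
Reduce the network between node 1 (A) and node 0 (B) by series/parallel combination:
  Rp1 = R1 ‖ R2 (parallel, both between nodes 0 and 1) = 1/(1/100 + 1/300) = 75 Ω
R_th = 75 Ω

Final answer: V_th = 11.25 V, R_th = 75 Ω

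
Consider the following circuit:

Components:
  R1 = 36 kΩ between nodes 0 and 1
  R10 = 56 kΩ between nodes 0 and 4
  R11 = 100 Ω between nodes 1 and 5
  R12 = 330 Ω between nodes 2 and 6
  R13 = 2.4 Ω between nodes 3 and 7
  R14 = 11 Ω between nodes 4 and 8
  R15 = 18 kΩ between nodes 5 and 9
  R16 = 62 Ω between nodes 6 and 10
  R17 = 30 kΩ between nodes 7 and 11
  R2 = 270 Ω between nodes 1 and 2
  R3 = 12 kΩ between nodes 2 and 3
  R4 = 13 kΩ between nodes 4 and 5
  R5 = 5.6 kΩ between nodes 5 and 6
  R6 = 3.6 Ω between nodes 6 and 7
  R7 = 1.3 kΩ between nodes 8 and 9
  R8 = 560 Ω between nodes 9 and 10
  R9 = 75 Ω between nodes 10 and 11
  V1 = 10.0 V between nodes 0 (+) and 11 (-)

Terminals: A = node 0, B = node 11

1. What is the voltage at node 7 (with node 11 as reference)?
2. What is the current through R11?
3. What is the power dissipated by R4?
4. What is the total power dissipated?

Nodal analysis, taking node 11 as the 0 V reference.
Source V1 fixes V_0 = 10 V.
KCL at each unknown node (sum of currents leaving = 0; resistances in Ω):
  Node 1: (V_1 - 10)/36000 + (V_1 - V_2)/270 + (V_1 - V_5)/100 = 0
  Node 2: (V_2 - V_1)/270 + (V_2 - V_3)/12000 + (V_2 - V_6)/330 = 0
  Node 3: (V_3 - V_2)/12000 + (V_3 - V_7)/2.4 = 0
  Node 4: (V_4 - V_5)/13000 + (V_4 - 10)/56000 + (V_4 - V_8)/11 = 0
  Node 5: (V_5 - V_4)/13000 + (V_5 - V_6)/5600 + (V_5 - V_1)/100 + (V_5 - V_9)/18000 = 0
  Node 6: (V_6 - V_5)/5600 + (V_6 - V_7)/3.6 + (V_6 - V_2)/330 + (V_6 - V_10)/62 = 0
  Node 7: (V_7 - V_6)/3.6 + (V_7 - V_3)/2.4 + (V_7 - 0)/30000 = 0
  Node 8: (V_8 - V_9)/1300 + (V_8 - V_4)/11 = 0
  Node 9: (V_9 - V_8)/1300 + (V_9 - V_10)/560 + (V_9 - V_5)/18000 = 0
  Node 10: (V_10 - V_9)/560 + (V_10 - 0)/75 + (V_10 - V_6)/62 = 0
Collecting terms (coefficients in siemens):
  0.01373·V_1 - 0.003704·V_2 - 0.01·V_5 = 0.0002778
  0.006817·V_2 - 0.003704·V_1 - 0.00008333·V_3 - 0.00303·V_6 = 0
  0.4168·V_3 - 0.00008333·V_2 - 0.4167·V_7 = 0
  0.091·V_4 - 0.00007692·V_5 - 0.09091·V_8 = 0.0001786
  0.01031·V_5 - 0.01·V_1 - 0.00007692·V_4 - 0.0001786·V_6 - 0.00005556·V_9 = 0
  0.2971·V_6 - 0.00303·V_2 - 0.0001786·V_5 - 0.2778·V_7 - 0.01613·V_10 = 0
  0.6945·V_7 - 0.4167·V_3 - 0.2778·V_6 = 0
  0.09168·V_8 - 0.09091·V_4 - 0.0007692·V_9 = 0
  0.002611·V_9 - 0.00005556·V_5 - 0.0007692·V_8 - 0.001786·V_10 = 0
  0.03125·V_10 - 0.01613·V_6 - 0.001786·V_9 = 0
Solving these 10 simultaneous equations (Gaussian elimination) gives:
  V_1 = 0.1998 V, V_2 = 0.1316 V, V_3 = 0.05046 V, V_4 = 0.3381 V
  V_5 = 0.1979 V, V_6 = 0.05043 V, V_7 = 0.05044 V, V_8 = 0.3363 V
  V_9 = 0.126 V, V_10 = 0.03323 V
Part 1:
  Read off the nodal solution: V_7 = 0.05044 V
Part 2:
  I_R11 = (V_1 - V_5)/R11 = (0.1998 - 0.1979)/100 = 0.00001953 A
  Magnitude: I_R11 = 0.00001953 A
Part 3:
  I_R4 = (V_4 - V_5)/R4 = (0.3381 - 0.1979)/13000 = 0.00001079 A
  P_R4 = I_R4² × R4 = (0.00001079)² × 13000 = 0.000001513 W
Part 4:
  Power in each resistor, P = (ΔV)²/R:
    P_R1 = (10 - 0.1998)²/36000 = 0.002668 W
    P_R2 = (0.1998 - 0.1316)²/270 = 0.00001724 W
    P_R3 = (0.1316 - 0.05046)²/12000 = 0.0000005484 W
    P_R4 = (0.3381 - 0.1979)²/13000 = 0.000001513 W
    P_R5 = (0.1979 - 0.05043)²/5600 = 0.000003882 W
    P_R6 = (0.05043 - 0.05044)²/3.6 = 0.00000000009286 W
    P_R7 = (0.3363 - 0.126)²/1300 = 0.00003401 W
    P_R8 = (0.126 - 0.03323)²/560 = 0.00001538 W
    P_R9 = (0.03323 - 0)²/75 = 0.00001472 W
    P_R10 = (10 - 0.3381)²/56000 = 0.001667 W
    P_R11 = (0.1998 - 0.1979)²/100 = 0.00000003814 W
    P_R12 = (0.1316 - 0.05043)²/330 = 0.00001996 W
    P_R13 = (0.05046 - 0.05044)²/2.4 = 0.0000000001097 W
    P_R14 = (0.3381 - 0.3363)²/11 = 0.0000002878 W
    P_R15 = (0.1979 - 0.126)²/18000 = 0.0000002865 W
    P_R16 = (0.05043 - 0.03323)²/62 = 0.000004769 W
    P_R17 = (0.05044 - 0)²/30000 = 0.00000008482 W
  P_total = P_R1 + P_R2 + P_R3 + P_R4 + P_R5 + P_R6 + P_R7 + P_R8 + P_R9 + P_R10 + P_R11 + P_R12 + P_R13 + P_R14 + P_R15 + P_R16 + P_R17 = 0.004448 W

Final answers:
1. V_7 = 0.05044 V
2. I_R11 = 1.953e-05 A
3. P_R4 = 1.513e-06 W
4. P_total = 0.004448 W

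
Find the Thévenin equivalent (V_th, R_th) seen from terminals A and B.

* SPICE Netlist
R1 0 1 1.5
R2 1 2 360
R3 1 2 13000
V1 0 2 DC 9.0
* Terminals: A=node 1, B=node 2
Step 1 — V_th is the open-circuit voltage V_A - V_B (nothing connected across the terminals).
Nodal analysis, taking node 2 as the 0 V reference.
Source V1 fixes V_0 = 9 V.
KCL at each unknown node (sum of currents leaving = 0; resistances in Ω):
  Node 1: (V_1 - 9)/1.5 + (V_1 - 0)/360 + (V_1 - 0)/13000 = 0
Collecting terms: 0.6695 × V_1 = 6  =>  V_1 = 8.962 V
V_th = V_1 - V_2 = 8.962 - 0 = 8.962 V
Step 2 — R_th: zero the source — replace V1 by a short circuit (node 2 merges into node 0) — and find the resistance seen between A (node 1) and B (node 0).
Reduce the network between node 1 (A) and node 0 (B) by series/parallel combination:
  Rp1 = R1 ‖ R2 ‖ R3 (parallel, all between nodes 0 and 1) = 1/(1/1.5 + 1/360 + 1/13000) = 1.494 Ω
R_th = 1.494 Ω

Final answer: V_th = 8.962 V, R_th = 1.494 Ω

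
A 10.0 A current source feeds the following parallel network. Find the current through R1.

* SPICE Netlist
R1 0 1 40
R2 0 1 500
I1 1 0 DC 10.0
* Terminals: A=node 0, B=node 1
All resistors sit directly between nodes 0 and 1, so they are in parallel and share one voltage V; the full source current 10 A splits among them.
1/R_par = 1/40 + 1/500 = 0.027 S  =>  R_par = 37.04 Ω
V = I × R_par = 10 × 37.04 = 370.4 V
I_R1 = V/R1 = 370.4/40 = 9.259 A

Final answer: 9.259 A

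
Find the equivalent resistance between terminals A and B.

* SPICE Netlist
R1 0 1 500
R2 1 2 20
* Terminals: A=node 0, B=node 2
Reduce the network between node 0 (A) and node 2 (B) by series/parallel combination:
  Rs1 = R1 + R2 (series, joined only at node 1) = 500 + 20 = 520 Ω
R_eq = 520 Ω

Final answer: 520 Ω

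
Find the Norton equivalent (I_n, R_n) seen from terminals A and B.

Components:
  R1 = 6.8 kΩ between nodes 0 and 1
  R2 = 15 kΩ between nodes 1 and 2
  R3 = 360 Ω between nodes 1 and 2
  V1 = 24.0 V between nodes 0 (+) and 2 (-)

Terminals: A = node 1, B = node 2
Find the Thévenin equivalent first; then I_n = V_th/R_th and R_n = R_th.
Step 1 — V_th is the open-circuit voltage V_A - V_B (nothing connected across the terminals).
Nodal analysis, taking node 2 as the 0 V reference.
Source V1 fixes V_0 = 24 V.
KCL at each unknown node (sum of currents leaving = 0; resistances in Ω):
  Node 1: (V_1 - 24)/6800 + (V_1 - 0)/15000 + (V_1 - 0)/360 = 0
Collecting terms: 0.002992 × V_1 = 0.003529  =>  V_1 = 1.18 V
V_th = V_1 - V_2 = 1.18 - 0 = 1.18 V
Step 2 — R_th: zero the source — replace V1 by a short circuit (node 2 merges into node 0) — and find the resistance seen between A (node 1) and B (node 0).
Reduce the network between node 1 (A) and node 0 (B) by series/parallel combination:
  Rp1 = R1 ‖ R2 ‖ R3 (parallel, all between nodes 0 and 1) = 1/(1/6800 + 1/15000 + 1/360) = 334.3 Ω
R_th = 334.3 Ω
I_n = V_th/R_th = 1.18/334.3 = 0.003529 A, and R_n = R_th = 334.3 Ω

Final answer: I_n = 0.003529 A, R_n = 334.3 Ω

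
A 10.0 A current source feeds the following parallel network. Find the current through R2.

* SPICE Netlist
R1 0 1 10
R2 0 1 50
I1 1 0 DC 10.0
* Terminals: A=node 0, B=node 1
All resistors sit directly between nodes 0 and 1, so they are in parallel and share one voltage V; the full source current 10 A splits among them.
1/R_par = 1/10 + 1/50 = 0.12 S  =>  R_par = 8.333 Ω
V = I × R_par = 10 × 8.333 = 83.33 V
I_R2 = V/R2 = 83.33/50 = 1.667 A

Final answer: 1.667 A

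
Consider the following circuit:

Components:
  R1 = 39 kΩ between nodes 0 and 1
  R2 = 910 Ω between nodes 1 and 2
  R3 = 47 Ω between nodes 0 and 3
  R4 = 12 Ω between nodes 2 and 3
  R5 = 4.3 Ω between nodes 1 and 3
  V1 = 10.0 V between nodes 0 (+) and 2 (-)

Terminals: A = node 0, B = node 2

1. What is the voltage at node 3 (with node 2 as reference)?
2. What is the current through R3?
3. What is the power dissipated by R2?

Nodal analysis, taking node 2 as the 0 V reference.
Source V1 fixes V_0 = 10 V.
KCL at each unknown node (sum of currents leaving = 0; resistances in Ω):
  Node 1: (V_1 - 10)/39000 + (V_1 - 0)/910 + (V_1 - V_3)/4.3 = 0
  Node 3: (V_3 - 10)/47 + (V_3 - 0)/12 + (V_3 - V_1)/4.3 = 0
Collecting terms (coefficients in siemens):
  0.2337·V_1 - 0.2326·V_3 = 0.0002564
  0.3372·V_3 - 0.2326·V_1 = 0.2128
Determinant D = (0.2337)(0.3372) - (-0.2326)(-0.2326) = 0.02471
V_1 = [(0.0002564)(0.3372) - (-0.2326)(0.2128)]/D = 2.006 V
V_3 = [(0.2337)(0.2128) - (0.0002564)(-0.2326)]/D = 2.015 V
Part 1:
  Read off the nodal solution: V_3 = 2.015 V
Part 2:
  I_R3 = (V_0 - V_3)/R3 = (10 - 2.015)/47 = 0.1699 A
  Magnitude: I_R3 = 0.1699 A
Part 3:
  I_R2 = (V_1 - V_2)/R2 = (2.006 - 0)/910 = 0.002205 A
  P_R2 = I_R2² × R2 = (0.002205)² × 910 = 0.004423 W

Final answers:
1. V_3 = 2.015 V
2. I_R3 = 0.1699 A
3. P_R2 = 0.004423 W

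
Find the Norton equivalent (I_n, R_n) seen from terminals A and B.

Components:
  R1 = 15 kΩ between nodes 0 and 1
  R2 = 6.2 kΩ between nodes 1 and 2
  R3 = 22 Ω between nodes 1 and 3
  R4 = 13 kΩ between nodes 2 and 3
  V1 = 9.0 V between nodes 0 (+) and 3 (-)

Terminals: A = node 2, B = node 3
Find the Thévenin equivalent first; then I_n = V_th/R_th and R_n = R_th.
Step 1 — V_th is the open-circuit voltage V_A - V_B (nothing connected across the terminals).
Nodal analysis, taking node 3 as the 0 V reference.
Source V1 fixes V_0 = 9 V.
KCL at each unknown node (sum of currents leaving = 0; resistances in Ω):
  Node 1: (V_1 - 9)/15000 + (V_1 - V_2)/6200 + (V_1 - 0)/22 = 0
  Node 2: (V_2 - V_1)/6200 + (V_2 - 0)/13000 = 0
Collecting terms (coefficients in siemens):
  0.04568·V_1 - 0.0001613·V_2 = 0.0006
  0.0002382·V_2 - 0.0001613·V_1 = 0
Determinant D = (0.04568)(0.0002382) - (-0.0001613)(-0.0001613) = 0.00001086
V_1 = [(0.0006)(0.0002382) - (-0.0001613)(0)]/D = 0.01317 V
V_2 = [(0.04568)(0) - (0.0006)(-0.0001613)]/D = 0.008914 V
V_th = V_2 - V_3 = 0.008914 - 0 = 0.008914 V
Step 2 — R_th: zero the source — replace V1 by a short circuit (node 3 merges into node 0) — and find the resistance seen between A (node 2) and B (node 0).
Reduce the network between node 2 (A) and node 0 (B) by series/parallel combination:
  Rp1 = R1 ‖ R3 (parallel, both between nodes 0 and 1) = 1/(1/15000 + 1/22) = 21.97 Ω
  Rs1 = R2 + Rp1 (series, joined only at node 1) = 6200 + 21.97 = 6222 Ω
  Rp2 = R4 ‖ Rs1 (parallel, both between nodes 0 and 2) = 1/(1/13000 + 1/6222) = 4208 Ω
R_th = 4.208 kΩ
I_n = V_th/R_th = 0.008914/4208 = 0.000002118 A, and R_n = R_th = 4.208 kΩ

Final answer: I_n = 2.118e-06 A, R_n = 4.208 kΩ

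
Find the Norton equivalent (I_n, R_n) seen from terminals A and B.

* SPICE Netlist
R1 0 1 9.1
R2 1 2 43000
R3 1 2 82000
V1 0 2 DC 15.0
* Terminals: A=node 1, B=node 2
Find the Thévenin equivalent first; then I_n = V_th/R_th and R_n = R_th.
Step 1 — V_th is the open-circuit voltage V_A - V_B (nothing connected across the terminals).
Nodal analysis, taking node 2 as the 0 V reference.
Source V1 fixes V_0 = 15 V.
KCL at each unknown node (sum of currents leaving = 0; resistances in Ω):
  Node 1: (V_1 - 15)/9.1 + (V_1 - 0)/43000 + (V_1 - 0)/82000 = 0
Collecting terms: 0.1099 × V_1 = 1.648  =>  V_1 = 15 V
V_th = V_1 - V_2 = 15 - 0 = 15 V
Step 2 — R_th: zero the source — replace V1 by a short circuit (node 2 merges into node 0) — and find the resistance seen between A (node 1) and B (node 0).
Reduce the network between node 1 (A) and node 0 (B) by series/parallel combination:
  Rp1 = R1 ‖ R2 ‖ R3 (parallel, all between nodes 0 and 1) = 1/(1/9.1 + 1/43000 + 1/82000) = 9.097 Ω
R_th = 9.097 Ω
I_n = V_th/R_th = 15/9.097 = 1.648 A, and R_n = R_th = 9.097 Ω

Final answer: I_n = 1.648 A, R_n = 9.097 Ω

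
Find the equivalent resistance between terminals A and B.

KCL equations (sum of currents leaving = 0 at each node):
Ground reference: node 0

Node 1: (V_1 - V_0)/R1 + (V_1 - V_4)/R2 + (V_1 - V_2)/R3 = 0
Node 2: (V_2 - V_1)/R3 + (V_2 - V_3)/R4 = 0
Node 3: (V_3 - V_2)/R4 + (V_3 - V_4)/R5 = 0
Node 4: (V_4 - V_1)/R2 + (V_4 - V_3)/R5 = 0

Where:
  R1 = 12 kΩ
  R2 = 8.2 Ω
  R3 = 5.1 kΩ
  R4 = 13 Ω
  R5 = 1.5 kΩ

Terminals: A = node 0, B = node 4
Reduce the network between node 0 (A) and node 4 (B) by series/parallel combination:
  Rs1 = R3 + R4 (series, joined only at node 2) = 5100 + 13 = 5113 Ω
  Rs2 = R5 + Rs1 (series, joined only at node 3) = 1500 + 5113 = 6613 Ω
  Rp1 = R2 ‖ Rs2 (parallel, both between nodes 1 and 4) = 1/(1/8.2 + 1/6613) = 8.19 Ω
  Rs3 = R1 + Rp1 (series, joined only at node 1) = 12000 + 8.19 = 12010 Ω
R_eq = 12.01 kΩ

Final answer: 12.01 kΩ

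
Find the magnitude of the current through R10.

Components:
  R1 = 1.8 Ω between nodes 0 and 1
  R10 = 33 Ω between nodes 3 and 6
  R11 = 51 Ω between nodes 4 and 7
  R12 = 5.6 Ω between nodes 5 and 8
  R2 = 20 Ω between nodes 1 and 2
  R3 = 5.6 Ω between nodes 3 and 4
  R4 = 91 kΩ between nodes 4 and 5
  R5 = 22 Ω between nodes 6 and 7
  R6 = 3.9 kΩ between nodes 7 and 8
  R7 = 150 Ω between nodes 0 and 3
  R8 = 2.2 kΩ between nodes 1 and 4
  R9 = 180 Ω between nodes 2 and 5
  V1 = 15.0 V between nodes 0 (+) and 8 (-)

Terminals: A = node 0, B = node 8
Nodal analysis, taking node 8 as the 0 V reference.
Source V1 fixes V_0 = 15 V.
KCL at each unknown node (sum of currents leaving = 0; resistances in Ω):
  Node 1: (V_1 - 15)/1.8 + (V_1 - V_2)/20 + (V_1 - V_4)/2200 = 0
  Node 2: (V_2 - V_1)/20 + (V_2 - V_5)/180 = 0
  Node 3: (V_3 - V_4)/5.6 + (V_3 - 15)/150 + (V_3 - V_6)/33 = 0
  Node 4: (V_4 - V_3)/5.6 + (V_4 - V_5)/91000 + (V_4 - V_1)/2200 + (V_4 - V_7)/51 = 0
  Node 5: (V_5 - V_4)/91000 + (V_5 - V_2)/180 + (V_5 - 0)/5.6 = 0
  Node 6: (V_6 - V_7)/22 + (V_6 - V_3)/33 = 0
  Node 7: (V_7 - V_6)/22 + (V_7 - 0)/3900 + (V_7 - V_4)/51 = 0
Collecting terms (coefficients in siemens):
  0.606·V_1 - 0.05·V_2 - 0.0004545·V_4 = 8.333
  0.05556·V_2 - 0.05·V_1 - 0.005556·V_5 = 0
  0.2155·V_3 - 0.1786·V_4 - 0.0303·V_6 = 0.1
  0.1986·V_4 - 0.0004545·V_1 - 0.1786·V_3 - 0.00001099·V_5 - 0.01961·V_7 = 0
  0.1841·V_5 - 0.005556·V_2 - 0.00001099·V_4 = 0
  0.07576·V_6 - 0.0303·V_3 - 0.04545·V_7 = 0
  0.06532·V_7 - 0.01961·V_4 - 0.04545·V_6 = 0
Solving these 7 simultaneous equations (Gaussian elimination) gives:
  V_1 = 14.87 V, V_2 = 13.42 V, V_3 = 14.45 V, V_4 = 14.44 V
  V_5 = 0.4058 V, V_6 = 14.39 V, V_7 = 14.35 V
I_R10 = (V_3 - V_6)/R10 = (14.45 - 14.39)/33 = 0.001864 A
|I_R10| = 0.001864 A

Final answer: |I_R10| = 0.001864 A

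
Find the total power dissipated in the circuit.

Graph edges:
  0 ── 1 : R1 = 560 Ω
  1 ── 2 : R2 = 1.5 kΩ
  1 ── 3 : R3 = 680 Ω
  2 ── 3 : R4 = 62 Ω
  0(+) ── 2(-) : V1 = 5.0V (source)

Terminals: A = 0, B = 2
Nodal analysis, taking node 2 as the 0 V reference.
Source V1 fixes V_0 = 5 V.
KCL at each unknown node (sum of currents leaving = 0; resistances in Ω):
  Node 1: (V_1 - 5)/560 + (V_1 - 0)/1500 + (V_1 - V_3)/680 = 0
  Node 3: (V_3 - V_1)/680 + (V_3 - 0)/62 = 0
Collecting terms (coefficients in siemens):
  0.003923·V_1 - 0.001471·V_3 = 0.008929
  0.0176·V_3 - 0.001471·V_1 = 0
Determinant D = (0.003923)(0.0176) - (-0.001471)(-0.001471) = 0.00006688
V_1 = [(0.008929)(0.0176) - (-0.001471)(0)]/D = 2.35 V
V_3 = [(0.003923)(0) - (0.008929)(-0.001471)]/D = 0.1963 V
Power in each resistor, P = (ΔV)²/R:
  P_R1 = (5 - 2.35)²/560 = 0.01254 W
  P_R2 = (2.35 - 0)²/1500 = 0.00368 W
  P_R3 = (2.35 - 0.1963)²/680 = 0.006818 W
  P_R4 = (0 - 0.1963)²/62 = 0.0006217 W
P_total = P_R1 + P_R2 + P_R3 + P_R4 = 0.02366 W

Final answer: 0.02366 W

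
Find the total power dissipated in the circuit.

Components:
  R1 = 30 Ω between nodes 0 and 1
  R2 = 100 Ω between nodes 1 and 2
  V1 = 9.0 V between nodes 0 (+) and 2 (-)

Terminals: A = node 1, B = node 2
Nodal analysis, taking node 2 as the 0 V reference.
Source V1 fixes V_0 = 9 V.
KCL at each unknown node (sum of currents leaving = 0; resistances in Ω):
  Node 1: (V_1 - 9)/30 + (V_1 - 0)/100 = 0
Collecting terms: 0.04333 × V_1 = 0.3  =>  V_1 = 6.923 V
Power in each resistor, P = (ΔV)²/R:
  P_R1 = (9 - 6.923)²/30 = 0.1438 W
  P_R2 = (6.923 - 0)²/100 = 0.4793 W
P_total = P_R1 + P_R2 = 0.6231 W

Final answer: 0.6231 W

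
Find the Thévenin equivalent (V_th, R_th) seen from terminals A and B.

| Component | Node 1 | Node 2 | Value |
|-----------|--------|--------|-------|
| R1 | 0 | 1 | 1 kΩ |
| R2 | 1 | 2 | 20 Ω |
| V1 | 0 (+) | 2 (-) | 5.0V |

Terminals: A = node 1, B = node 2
Step 1 — V_th is the open-circuit voltage V_A - V_B (nothing connected across the terminals).
Nodal analysis, taking node 2 as the 0 V reference.
Source V1 fixes V_0 = 5 V.
KCL at each unknown node (sum of currents leaving = 0; resistances in Ω):
  Node 1: (V_1 - 5)/1000 + (V_1 - 0)/20 = 0
Collecting terms: 0.051 × V_1 = 0.005  =>  V_1 = 0.09804 V
V_th = V_1 - V_2 = 0.09804 - 0 = 0.09804 V
Step 2 — R_th: zero the source — replace V1 by a short circuit (node 2 merges into node 0) — and find the resistance seen between A (node 1) and B (node 0).
Reduce the network between node 1 (A) and node 0 (B) by series/parallel combination:
  Rp1 = R1 ‖ R2 (parallel, both between nodes 0 and 1) = 1/(1/1000 + 1/20) = 19.61 Ω
R_th = 19.61 Ω

Final answer: V_th = 0.09804 V, R_th = 19.61 Ω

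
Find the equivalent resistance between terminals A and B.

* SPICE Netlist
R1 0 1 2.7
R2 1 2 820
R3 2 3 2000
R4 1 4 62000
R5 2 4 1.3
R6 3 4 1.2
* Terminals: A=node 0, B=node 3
The network is not a plain series/parallel combination. Inject a 1 A test current into terminal A (node 0) and return it from terminal B (node 3); then R_eq = V_A / (1 A).
Nodal analysis, taking node 3 as the 0 V reference.
Current source I_test pushes 1 A into node 0 and draws it out of node 3.
KCL at each unknown node (sum of currents leaving = 0; resistances in Ω):
  Node 0: (V_0 - V_1)/2.7 - 1 = 0
  Node 1: (V_1 - V_0)/2.7 + (V_1 - V_2)/820 + (V_1 - V_4)/62000 = 0
  Node 2: (V_2 - V_1)/820 + (V_2 - 0)/2000 + (V_2 - V_4)/1.3 = 0
  Node 4: (V_4 - V_1)/62000 + (V_4 - V_2)/1.3 + (V_4 - 0)/1.2 = 0
Collecting terms (coefficients in siemens):
  0.3704·V_0 - 0.3704·V_1 = 1
  0.3716·V_1 - 0.3704·V_0 - 0.00122·V_2 - 0.00001613·V_4 = 0
  0.771·V_2 - 0.00122·V_1 - 0.7692·V_4 = 0
  1.603·V_4 - 0.00001613·V_1 - 0.7692·V_2 = 0
Solving these 4 simultaneous equations (Gaussian elimination) gives:
  V_0 = 814.5 V, V_1 = 811.8 V, V_2 = 2.48 V, V_4 = 1.199 V
R_eq = V_0 / 1 A = 814.5 Ω

Final answer: 814.5 Ω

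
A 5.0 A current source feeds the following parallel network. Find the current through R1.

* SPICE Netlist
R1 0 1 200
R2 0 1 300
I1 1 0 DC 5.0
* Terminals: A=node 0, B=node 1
All resistors sit directly between nodes 0 and 1, so they are in parallel and share one voltage V; the full source current 5 A splits among them.
1/R_par = 1/200 + 1/300 = 0.008333 S  =>  R_par = 120 Ω
V = I × R_par = 5 × 120 = 600 V
I_R1 = V/R1 = 600/200 = 3 A

Final answer: 3 A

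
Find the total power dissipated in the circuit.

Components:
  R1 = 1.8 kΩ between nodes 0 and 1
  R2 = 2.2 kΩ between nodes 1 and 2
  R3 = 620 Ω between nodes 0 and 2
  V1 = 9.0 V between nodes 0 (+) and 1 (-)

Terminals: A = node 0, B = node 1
Nodal analysis, taking node 1 as the 0 V reference.
Source V1 fixes V_0 = 9 V.
KCL at each unknown node (sum of currents leaving = 0; resistances in Ω):
  Node 2: (V_2 - 0)/2200 + (V_2 - 9)/620 = 0
Collecting terms: 0.002067 × V_2 = 0.01452  =>  V_2 = 7.021 V
Power in each resistor, P = (ΔV)²/R:
  P_R1 = (9 - 0)²/1800 = 0.045 W
  P_R2 = (0 - 7.021)²/2200 = 0.02241 W
  P_R3 = (9 - 7.021)²/620 = 0.006315 W
P_total = P_R1 + P_R2 + P_R3 = 0.07372 W

Final answer: 0.07372 W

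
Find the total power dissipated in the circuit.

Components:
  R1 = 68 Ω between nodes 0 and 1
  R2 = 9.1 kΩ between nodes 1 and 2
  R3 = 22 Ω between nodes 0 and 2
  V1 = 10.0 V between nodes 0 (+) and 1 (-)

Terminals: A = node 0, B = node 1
Nodal analysis, taking node 1 as the 0 V reference.
Source V1 fixes V_0 = 10 V.
KCL at each unknown node (sum of currents leaving = 0; resistances in Ω):
  Node 2: (V_2 - 0)/9100 + (V_2 - 10)/22 = 0
Collecting terms: 0.04556 × V_2 = 0.4545  =>  V_2 = 9.976 V
Power in each resistor, P = (ΔV)²/R:
  P_R1 = (10 - 0)²/68 = 1.471 W
  P_R2 = (0 - 9.976)²/9100 = 0.01094 W
  P_R3 = (10 - 9.976)²/22 = 0.00002644 W
P_total = P_R1 + P_R2 + P_R3 = 1.482 W

Final answer: 1.482 W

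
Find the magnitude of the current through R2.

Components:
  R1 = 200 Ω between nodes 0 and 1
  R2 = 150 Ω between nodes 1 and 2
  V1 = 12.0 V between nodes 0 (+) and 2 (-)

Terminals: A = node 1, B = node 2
Nodal analysis, taking node 2 as the 0 V reference.
Source V1 fixes V_0 = 12 V.
KCL at each unknown node (sum of currents leaving = 0; resistances in Ω):
  Node 1: (V_1 - 12)/200 + (V_1 - 0)/150 = 0
Collecting terms: 0.01167 × V_1 = 0.06  =>  V_1 = 5.143 V
I_R2 = (V_1 - V_2)/R2 = (5.143 - 0)/150 = 0.03429 A
|I_R2| = 0.03429 A

Final answer: |I_R2| = 0.03429 A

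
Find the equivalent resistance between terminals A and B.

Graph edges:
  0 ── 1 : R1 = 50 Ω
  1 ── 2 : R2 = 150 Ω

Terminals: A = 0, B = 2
Reduce the network between node 0 (A) and node 2 (B) by series/parallel combination:
  Rs1 = R1 + R2 (series, joined only at node 1) = 50 + 150 = 200 Ω
R_eq = 200 Ω

Final answer: 200 Ω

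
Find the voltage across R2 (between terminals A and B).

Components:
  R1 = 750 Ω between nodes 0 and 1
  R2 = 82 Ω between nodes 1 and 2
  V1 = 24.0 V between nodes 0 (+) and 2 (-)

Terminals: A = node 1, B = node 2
R1 and R2 are in series across V1 (node 0 → node 1 → node 2), and the output A–B is taken across R2, so this is a voltage divider.
Series current: I = V1/(R1 + R2) = 24/(750 + 82) = 24/832 = 0.02885 A
V_R2 = I × R2 = V1 × R2/(R1 + R2) = 24 × 82/832 = 2.365 V

Final answer: 2.365 V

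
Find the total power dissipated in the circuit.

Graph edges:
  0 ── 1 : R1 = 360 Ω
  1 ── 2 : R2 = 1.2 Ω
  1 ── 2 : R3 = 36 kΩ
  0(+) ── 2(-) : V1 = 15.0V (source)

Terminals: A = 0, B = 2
Nodal analysis, taking node 2 as the 0 V reference.
Source V1 fixes V_0 = 15 V.
KCL at each unknown node (sum of currents leaving = 0; resistances in Ω):
  Node 1: (V_1 - 15)/360 + (V_1 - 0)/1.2 + (V_1 - 0)/36000 = 0
Collecting terms: 0.8361 × V_1 = 0.04167  =>  V_1 = 0.04983 V
Power in each resistor, P = (ΔV)²/R:
  P_R1 = (15 - 0.04983)²/360 = 0.6209 W
  P_R2 = (0.04983 - 0)²/1.2 = 0.002069 W
  P_R3 = (0.04983 - 0)²/36000 = 0.00000006898 W
P_total = P_R1 + P_R2 + P_R3 = 0.6229 W

Final answer: 0.6229 W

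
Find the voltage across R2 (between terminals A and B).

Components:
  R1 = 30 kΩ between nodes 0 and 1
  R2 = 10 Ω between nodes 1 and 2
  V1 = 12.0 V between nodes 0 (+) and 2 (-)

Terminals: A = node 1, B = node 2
R1 and R2 are in series across V1 (node 0 → node 1 → node 2), and the output A–B is taken across R2, so this is a voltage divider.
Series current: I = V1/(R1 + R2) = 12/(30000 + 10) = 12/30010 = 0.0003999 A
V_R2 = I × R2 = V1 × R2/(R1 + R2) = 12 × 10/30010 = 0.003999 V

Final answer: 0.003999 V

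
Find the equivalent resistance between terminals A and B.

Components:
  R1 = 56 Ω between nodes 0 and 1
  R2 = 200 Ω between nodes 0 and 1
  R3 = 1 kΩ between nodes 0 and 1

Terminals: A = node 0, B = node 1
Reduce the network between node 0 (A) and node 1 (B) by series/parallel combination:
  Rp1 = R1 ‖ R2 ‖ R3 (parallel, all between nodes 0 and 1) = 1/(1/56 + 1/200 + 1/1000) = 41.92 Ω
R_eq = 41.92 Ω

Final answer: 41.92 Ω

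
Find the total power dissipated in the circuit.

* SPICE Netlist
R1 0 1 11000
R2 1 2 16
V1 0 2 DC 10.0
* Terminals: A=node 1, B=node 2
Nodal analysis, taking node 2 as the 0 V reference.
Source V1 fixes V_0 = 10 V.
KCL at each unknown node (sum of currents leaving = 0; resistances in Ω):
  Node 1: (V_1 - 10)/11000 + (V_1 - 0)/16 = 0
Collecting terms: 0.06259 × V_1 = 0.0009091  =>  V_1 = 0.01452 V
Power in each resistor, P = (ΔV)²/R:
  P_R1 = (10 - 0.01452)²/11000 = 0.009065 W
  P_R2 = (0.01452 - 0)²/16 = 0.00001318 W
P_total = P_R1 + P_R2 = 0.009078 W

Final answer: 0.009078 W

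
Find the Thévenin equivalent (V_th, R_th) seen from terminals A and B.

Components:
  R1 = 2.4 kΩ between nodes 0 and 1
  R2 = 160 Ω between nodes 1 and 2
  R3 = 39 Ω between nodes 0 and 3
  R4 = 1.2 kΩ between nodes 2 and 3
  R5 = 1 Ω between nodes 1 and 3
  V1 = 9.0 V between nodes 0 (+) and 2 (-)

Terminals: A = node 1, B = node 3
Step 1 — V_th is the open-circuit voltage V_A - V_B (nothing connected across the terminals).
Nodal analysis, taking node 2 as the 0 V reference.
Source V1 fixes V_0 = 9 V.
KCL at each unknown node (sum of currents leaving = 0; resistances in Ω):
  Node 1: (V_1 - 9)/2400 + (V_1 - 0)/160 + (V_1 - V_3)/1 = 0
  Node 3: (V_3 - 9)/39 + (V_3 - 0)/1200 + (V_3 - V_1)/1 = 0
Collecting terms (coefficients in siemens):
  1.007·V_1 - 1·V_3 = 0.00375
  1.026·V_3 - 1·V_1 = 0.2308
Determinant D = (1.007)(1.026) - (-1)(-1) = 0.03332
V_1 = [(0.00375)(1.026) - (-1)(0.2308)]/D = 7.042 V
V_3 = [(1.007)(0.2308) - (0.00375)(-1)]/D = 7.085 V
V_th = V_1 - V_3 = 7.042 - 7.085 = -0.0432 V
Step 2 — R_th: zero the source — replace V1 by a short circuit (node 2 merges into node 0) — and find the resistance seen between A (node 1) and B (node 3).
Reduce the network between node 1 (A) and node 3 (B) by series/parallel combination:
  Rp1 = R1 ‖ R2 (parallel, both between nodes 0 and 1) = 1/(1/2400 + 1/160) = 150 Ω
  Rp2 = R3 ‖ R4 (parallel, both between nodes 0 and 3) = 1/(1/39 + 1/1200) = 37.77 Ω
  Rs1 = Rp1 + Rp2 (series, joined only at node 0) = 150 + 37.77 = 187.8 Ω
  Rp3 = R5 ‖ Rs1 (parallel, both between nodes 1 and 3) = 1/(1/1 + 1/187.8) = 0.9947 Ω
R_th = 0.9947 Ω

Final answer: V_th = -0.0432 V, R_th = 0.9947 Ω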